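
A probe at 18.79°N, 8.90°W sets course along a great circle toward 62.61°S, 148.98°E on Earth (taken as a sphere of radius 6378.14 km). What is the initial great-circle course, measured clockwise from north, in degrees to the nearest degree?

With φ₁ = 0.3279, φ₂ = -1.0928, Δλ = 2.7555 rad, the forward-azimuth formula gives
θ = atan2( sin Δλ cos φ₂ , cos φ₁ sin φ₂ − sin φ₁ cos φ₂ cos Δλ ) = atan2(0.1732, -0.7033) = 166.16°.
So the initial bearing is 166°.

166°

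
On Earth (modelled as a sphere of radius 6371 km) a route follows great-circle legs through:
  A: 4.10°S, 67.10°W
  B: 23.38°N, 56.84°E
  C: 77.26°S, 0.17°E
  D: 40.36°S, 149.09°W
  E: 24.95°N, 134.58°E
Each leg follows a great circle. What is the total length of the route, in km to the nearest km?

42901 km

Leg A→B: central angle 2.1407 rad, distance 13638.3 km.
Leg B→C: central angle 1.8503 rad, distance 11788.0 km.
Leg C→D: central angle 1.0619 rad, distance 6765.4 km.
Leg D→E: central angle 1.6809 rad, distance 10709.1 km.
Total: 13638.3 + 11788.0 + 6765.4 + 10709.1 ≈ 42901 km.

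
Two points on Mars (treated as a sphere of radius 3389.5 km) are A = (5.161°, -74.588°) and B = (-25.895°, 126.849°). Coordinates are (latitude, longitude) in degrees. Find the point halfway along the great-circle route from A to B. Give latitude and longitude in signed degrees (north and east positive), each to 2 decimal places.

The central angle between A and B is δ = 2.6326 rad.
With f = 0.5, the slerp weights are sin((1−f)δ)/sin δ = 1.9862 and sin(fδ)/sin δ = 1.9862.
Weighted sum of the unit vectors: (1.9862)·(0.2647,-0.9601,0.0900) + (1.9862)·(-0.5395,0.7199,-0.4367) = (-0.5458, -0.4772, -0.6887).
Converting back: φ = atan2(z, √(x²+y²)) = -43.53°, λ = atan2(y, x) = -138.84°.

-43.53°, -138.84°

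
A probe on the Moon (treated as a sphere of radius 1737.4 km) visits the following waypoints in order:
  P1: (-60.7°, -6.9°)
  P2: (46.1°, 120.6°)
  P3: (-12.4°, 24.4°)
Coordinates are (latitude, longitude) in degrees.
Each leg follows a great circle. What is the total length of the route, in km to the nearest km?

Leg P1→P2: central angle 2.5588 rad, distance 4445.7 km.
Leg P2→P3: central angle 1.8007 rad, distance 3128.5 km.
Total: 4445.7 + 3128.5 ≈ 7574 km.

7574 km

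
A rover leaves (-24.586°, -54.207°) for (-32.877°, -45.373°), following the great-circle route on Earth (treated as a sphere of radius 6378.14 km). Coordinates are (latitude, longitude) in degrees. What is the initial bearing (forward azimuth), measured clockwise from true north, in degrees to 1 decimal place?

139.0°

Δλ = 8.834° = 0.1542 rad.
y = sin Δλ · cos φ₂ = (0.1536)(0.8398) = 0.1290
x = cos φ₁ sin φ₂ − sin φ₁ cos φ₂ cos Δλ = (0.9093)(-0.5428) − (-0.4161)(0.8398)(0.9881) = -0.1483
θ = atan2(y, x) = 139.00°, so the bearing is 139.0°.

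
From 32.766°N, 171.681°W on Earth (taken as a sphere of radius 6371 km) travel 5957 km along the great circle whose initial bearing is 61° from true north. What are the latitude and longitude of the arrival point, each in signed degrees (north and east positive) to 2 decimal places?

Angular distance δ = d/R = 5957/6371 = 0.93502 rad; initial bearing θ = 1.0647 rad.
sin φ₂ = sin φ₁ cos δ + cos φ₁ sin δ cos θ = (0.5412)(0.5938) + (0.8409)(0.8046)(0.4848) = 0.6494, so φ₂ = 40.50°.
Δλ = atan2(sin θ sin δ cos φ₁, cos δ − sin φ₁ sin φ₂) = atan2(0.5918, 0.2423) = 67.729°.
λ₂ = -171.681° + 67.729° = -103.95°.

40.50°, -103.95°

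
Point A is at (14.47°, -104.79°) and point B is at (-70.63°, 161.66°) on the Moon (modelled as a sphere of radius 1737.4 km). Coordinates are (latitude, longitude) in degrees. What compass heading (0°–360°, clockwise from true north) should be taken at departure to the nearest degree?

200°

Δλ = -93.550° = -1.6328 rad.
y = sin Δλ · cos φ₂ = (-0.9981)(0.3317) = -0.3310
x = cos φ₁ sin φ₂ − sin φ₁ cos φ₂ cos Δλ = (0.9683)(-0.9434) − (0.2499)(0.3317)(-0.0619) = -0.9083
θ = atan2(y, x) = -159.98°; adding 360° gives 200°.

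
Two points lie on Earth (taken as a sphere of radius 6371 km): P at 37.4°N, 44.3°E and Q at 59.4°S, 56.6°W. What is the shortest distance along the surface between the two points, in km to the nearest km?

Let φ₁ = 0.6528 rad, φ₂ = -1.0367 rad, and Δλ = -1.7610 rad.
cos c = sin φ₁ sin φ₂ + cos φ₁ cos φ₂ cos Δλ = (0.6074)(-0.8607) + (0.7944)(0.5090)(-0.1891) = -0.59926,
so c = arccos(-0.59926) = 2.21338 rad.
Distance = R·c = 6371 × 2.2134 ≈ 14101 km.

14101 km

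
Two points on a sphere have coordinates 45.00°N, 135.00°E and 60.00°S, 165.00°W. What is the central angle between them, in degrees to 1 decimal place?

In radians: φ₁ = 0.7854, φ₂ = -1.0472, Δλ = 60.000° = 1.0472 rad.
Haversine: a = sin²(Δφ/2) + cos φ₁ cos φ₂ sin²(Δλ/2) = 0.6294 + (0.7071)(0.5000)(0.2500) = 0.71780.
Central angle c = 2·arcsin(√a) = 2.02150 rad.
So the angular separation is 115.8°.

115.8°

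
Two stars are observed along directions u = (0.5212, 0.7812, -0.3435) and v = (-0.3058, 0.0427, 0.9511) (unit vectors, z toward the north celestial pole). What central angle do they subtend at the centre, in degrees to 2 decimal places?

116.92°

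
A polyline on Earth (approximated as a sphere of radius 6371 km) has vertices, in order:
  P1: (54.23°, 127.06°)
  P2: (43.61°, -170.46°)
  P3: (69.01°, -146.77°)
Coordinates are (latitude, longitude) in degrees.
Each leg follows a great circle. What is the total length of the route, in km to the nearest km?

7688 km

Leg P1→P2: central angle 0.7148 rad, distance 4554.3 km.
Leg P2→P3: central angle 0.4918 rad, distance 3133.3 km.
Total: 4554.3 + 3133.3 ≈ 7688 km.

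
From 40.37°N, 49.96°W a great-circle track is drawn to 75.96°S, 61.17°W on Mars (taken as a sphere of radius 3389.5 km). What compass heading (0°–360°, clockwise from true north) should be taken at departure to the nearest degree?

Δλ = -11.210° = -0.1957 rad.
y = sin Δλ · cos φ₂ = (-0.1944)(0.2426) = -0.0472
x = cos φ₁ sin φ₂ − sin φ₁ cos φ₂ cos Δλ = (0.7619)(-0.9701) − (0.6477)(0.2426)(0.9809) = -0.8933
θ = atan2(y, x) = -176.98°; adding 360° gives 183°.

183°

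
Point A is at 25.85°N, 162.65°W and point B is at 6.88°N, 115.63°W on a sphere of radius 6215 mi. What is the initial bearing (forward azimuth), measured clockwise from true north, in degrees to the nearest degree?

104°

With φ₁ = 0.4512, φ₂ = 0.1201, Δλ = 0.8207 rad, the forward-azimuth formula gives
θ = atan2( sin Δλ cos φ₂ , cos φ₁ sin φ₂ − sin φ₁ cos φ₂ cos Δλ ) = atan2(0.7263, -0.1873) = 104.46°.
So the initial bearing is 104°.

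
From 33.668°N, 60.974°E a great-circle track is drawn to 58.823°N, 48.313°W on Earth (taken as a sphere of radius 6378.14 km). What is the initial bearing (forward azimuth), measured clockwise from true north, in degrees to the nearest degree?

329°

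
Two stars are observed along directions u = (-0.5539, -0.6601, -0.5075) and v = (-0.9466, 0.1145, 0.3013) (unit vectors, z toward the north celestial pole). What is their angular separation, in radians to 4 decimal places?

1.2705 rad

u·v = 0.2958; |u| = 1.0000, |v| = 1.0000.
cos θ = (u·v)/(|u||v|) = 0.2958, so θ = 1.2705 rad.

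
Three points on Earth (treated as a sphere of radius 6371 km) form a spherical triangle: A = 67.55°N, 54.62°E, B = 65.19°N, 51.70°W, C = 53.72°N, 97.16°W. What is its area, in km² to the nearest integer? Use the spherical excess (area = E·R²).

4760301 km²

Side lengths (central angles): a = 0.4373, b = 0.9933, c = 0.6536 rad; semiperimeter s = 1.0421.
By l'Huilier's theorem, tan(E/4) = √[tan(s/2) tan((s−a)/2) tan((s−b)/2) tan((s−c)/2)], giving spherical excess E = 0.1173 rad.
Area = E·R² = 0.1173 × (6371)² ≈ 4760301 km².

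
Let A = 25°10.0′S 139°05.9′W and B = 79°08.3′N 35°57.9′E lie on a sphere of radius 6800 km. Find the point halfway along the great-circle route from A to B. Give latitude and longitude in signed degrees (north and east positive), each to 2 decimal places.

Central angle δ = 2.1988 rad. Interpolating on the sphere with fraction f = 0.5:
P = [sin((1−f)δ)·A + sin(fδ)·B] / sin δ = 1.1010·A + 1.1010·B in Cartesian coordinates,
giving P = (-0.5853, -0.5306, 0.6131), i.e. latitude 37.81°, longitude -137.80°.

37.81°, -137.80°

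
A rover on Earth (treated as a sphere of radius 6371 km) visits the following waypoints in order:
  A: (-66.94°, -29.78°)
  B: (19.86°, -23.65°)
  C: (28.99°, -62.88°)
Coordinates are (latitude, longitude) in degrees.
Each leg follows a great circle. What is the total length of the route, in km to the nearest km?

Leg A→B: central angle 1.5171 rad, distance 9665.2 km.
Leg B→C: central angle 0.6403 rad, distance 4079.4 km.
Total: 9665.2 + 4079.4 ≈ 13745 km.

13745 km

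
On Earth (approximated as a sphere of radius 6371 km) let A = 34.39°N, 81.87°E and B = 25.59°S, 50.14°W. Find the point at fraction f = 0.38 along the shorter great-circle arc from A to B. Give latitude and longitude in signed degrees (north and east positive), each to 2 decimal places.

The central angle between A and B is δ = 2.4069 rad.
With f = 0.38, the slerp weights are sin((1−f)δ)/sin δ = 1.4872 and sin(fδ)/sin δ = 1.1820.
Weighted sum of the unit vectors: (1.4872)·(0.1167,0.8169,0.5648) + (1.1820)·(0.5780,-0.6923,-0.4319) = (0.8568, 0.3966, 0.3295).
Converting back: φ = atan2(z, √(x²+y²)) = 19.24°, λ = atan2(y, x) = 24.84°.

19.24°, 24.84°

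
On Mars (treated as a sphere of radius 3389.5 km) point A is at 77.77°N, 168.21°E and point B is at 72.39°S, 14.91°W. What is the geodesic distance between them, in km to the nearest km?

With latitudes φ₁ = 77.770°, φ₂ = -72.390° and longitude difference Δλ = 176.880°:
cos c = sin φ₁ sin φ₂ + cos φ₁ cos φ₂ cos Δλ = (0.9773)(-0.9531) + (0.2118)(0.3025)(-0.9985) = -0.99550,
so c = arccos(-0.99550) = 3.04669 rad.
Distance = R·c = 3389.5 × 3.0467 ≈ 10327 km.

10327 km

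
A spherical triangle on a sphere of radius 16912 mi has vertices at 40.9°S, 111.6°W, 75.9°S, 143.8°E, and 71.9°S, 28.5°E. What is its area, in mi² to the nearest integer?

70213875 mi²

Side lengths (central angles): a = 0.4745, b = 1.1128, c = 0.9415 rad; semiperimeter s = 1.2643.
By l'Huilier's theorem, tan(E/4) = √[tan(s/2) tan((s−a)/2) tan((s−b)/2) tan((s−c)/2)], giving spherical excess E = 0.2455 rad.
Area = E·R² = 0.2455 × (16912)² ≈ 70213875 mi².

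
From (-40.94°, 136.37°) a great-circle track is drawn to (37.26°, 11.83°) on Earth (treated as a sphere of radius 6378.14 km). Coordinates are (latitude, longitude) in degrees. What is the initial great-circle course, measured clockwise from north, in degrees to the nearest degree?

284°

With φ₁ = -0.7145, φ₂ = 0.6503, Δλ = -2.1736 rad, the forward-azimuth formula gives
θ = atan2( sin Δλ cos φ₂ , cos φ₁ sin φ₂ − sin φ₁ cos φ₂ cos Δλ ) = atan2(-0.6556, 0.1616) = -76.15°.
Adding 360° brings this into [0°, 360°): 284°.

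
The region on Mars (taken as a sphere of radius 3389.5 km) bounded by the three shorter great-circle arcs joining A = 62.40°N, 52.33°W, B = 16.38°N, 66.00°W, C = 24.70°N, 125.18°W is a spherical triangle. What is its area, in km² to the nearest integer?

Side lengths (central angles): a = 0.9711, b = 1.0536, c = 0.8206 rad; semiperimeter s = 1.4226.
By l'Huilier's theorem, tan(E/4) = √[tan(s/2) tan((s−a)/2) tan((s−b)/2) tan((s−c)/2)], giving spherical excess E = 0.4268 rad.
Area = E·R² = 0.4268 × (3389.5)² ≈ 4902865 km².

4902865 km²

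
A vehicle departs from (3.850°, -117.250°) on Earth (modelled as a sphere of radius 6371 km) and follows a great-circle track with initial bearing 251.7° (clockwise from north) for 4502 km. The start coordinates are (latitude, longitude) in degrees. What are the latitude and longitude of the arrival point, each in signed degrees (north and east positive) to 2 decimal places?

-8.76°, -155.84°

Angular distance δ = d/R = 4502/6371 = 0.70664 rad; initial bearing θ = 4.3930 rad.
sin φ₂ = sin φ₁ cos δ + cos φ₁ sin δ cos θ = (0.0671)(0.7605) + (0.9977)(0.6493)(-0.3140) = -0.1523, so φ₂ = -8.76°.
Δλ = atan2(sin θ sin δ cos φ₁, cos δ − sin φ₁ sin φ₂) = atan2(-0.6151, 0.7708) = -38.589°.
λ₂ = -117.250° − 38.589° = -155.84°.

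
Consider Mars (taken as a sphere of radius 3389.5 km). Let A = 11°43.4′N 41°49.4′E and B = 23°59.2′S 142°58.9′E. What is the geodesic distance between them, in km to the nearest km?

In radians: φ₁ = 0.2046, φ₂ = -0.4186, Δλ = 101.158° = 1.7655 rad.
cos c = sin φ₁ sin φ₂ + cos φ₁ cos φ₂ cos Δλ = (0.2032)(-0.4065) + (0.9791)(0.9136)(-0.1935) = -0.25572,
so c = arccos(-0.25572) = 1.82939 rad.
Distance = R·c = 3389.5 × 1.8294 ≈ 6201 km.

6201 km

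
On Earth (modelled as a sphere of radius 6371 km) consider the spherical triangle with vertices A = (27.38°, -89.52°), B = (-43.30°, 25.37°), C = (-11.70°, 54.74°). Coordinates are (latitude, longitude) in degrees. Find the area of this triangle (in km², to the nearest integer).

Side lengths (central angles): a = 0.7073, b = 2.4965, c = 2.1986 rad; semiperimeter s = 2.7012.
By l'Huilier's theorem, tan(E/4) = √[tan(s/2) tan((s−a)/2) tan((s−b)/2) tan((s−c)/2)], giving spherical excess E = 1.6139 rad.
Area = E·R² = 1.6139 × (6371)² ≈ 65509239 km².

65509239 km²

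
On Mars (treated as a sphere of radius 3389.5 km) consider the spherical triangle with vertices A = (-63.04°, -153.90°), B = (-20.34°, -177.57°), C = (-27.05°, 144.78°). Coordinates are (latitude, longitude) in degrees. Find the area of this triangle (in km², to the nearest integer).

2998413 km²

Side lengths (central angles): a = 0.6107, b = 0.9284, c = 0.7966 rad; semiperimeter s = 1.1678.
By l'Huilier's theorem, tan(E/4) = √[tan(s/2) tan((s−a)/2) tan((s−b)/2) tan((s−c)/2)], giving spherical excess E = 0.2610 rad.
Area = E·R² = 0.2610 × (3389.5)² ≈ 2998413 km².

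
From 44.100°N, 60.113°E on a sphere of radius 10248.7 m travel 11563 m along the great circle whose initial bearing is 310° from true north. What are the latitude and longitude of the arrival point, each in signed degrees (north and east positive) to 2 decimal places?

45.66°, -37.84°

Angular distance δ = d/R = 11563/10248.7 = 1.12824 rad; initial bearing θ = 5.4105 rad.
sin φ₂ = sin φ₁ cos δ + cos φ₁ sin δ cos θ = (0.6959)(0.4283) + (0.7181)(0.9037)(0.6428) = 0.7152, so φ₂ = 45.66°.
Δλ = atan2(sin θ sin δ cos φ₁, cos δ − sin φ₁ sin φ₂) = atan2(-0.4971, -0.0694) = -97.952°.
λ₂ = 60.113° − 97.952° = -37.84°.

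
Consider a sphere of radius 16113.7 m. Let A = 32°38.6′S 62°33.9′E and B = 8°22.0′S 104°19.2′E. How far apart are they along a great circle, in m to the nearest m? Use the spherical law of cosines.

Let φ₁ = -0.5697 rad, φ₂ = -0.1460 rad, and Δλ = 0.7288 rad.
cos c = sin φ₁ sin φ₂ + cos φ₁ cos φ₂ cos Δλ = (-0.5394)(-0.1455) + (0.8420)(0.9894)(0.7460) = 0.69997,
so c = arccos(0.69997) = 0.79544 rad.
Distance = R·c = 16113.7 × 0.7954 ≈ 12818 m.

12818 m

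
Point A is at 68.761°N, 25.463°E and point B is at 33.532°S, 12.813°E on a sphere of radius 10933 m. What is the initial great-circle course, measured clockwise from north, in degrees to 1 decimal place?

190.8°

With φ₁ = 1.2001, φ₂ = -0.5852, Δλ = -0.2208 rad, the forward-azimuth formula gives
θ = atan2( sin Δλ cos φ₂ , cos φ₁ sin φ₂ − sin φ₁ cos φ₂ cos Δλ ) = atan2(-0.1825, -0.9582) = -169.21°.
Adding 360° brings this into [0°, 360°): 190.8°.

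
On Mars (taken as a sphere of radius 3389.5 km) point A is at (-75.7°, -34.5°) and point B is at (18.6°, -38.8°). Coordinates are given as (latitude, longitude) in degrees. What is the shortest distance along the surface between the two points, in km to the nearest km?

In radians: φ₁ = -1.3212, φ₂ = 0.3246, Δλ = -4.300° = -0.0750 rad.
cos c = sin φ₁ sin φ₂ + cos φ₁ cos φ₂ cos Δλ = (-0.9690)(0.3190) + (0.2470)(0.9478)(0.9972) = -0.07564,
so c = arccos(-0.07564) = 1.64651 rad.
Distance = R·c = 3389.5 × 1.6465 ≈ 5581 km.

5581 km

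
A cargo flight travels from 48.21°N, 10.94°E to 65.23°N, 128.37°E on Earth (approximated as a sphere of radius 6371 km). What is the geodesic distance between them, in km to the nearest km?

6310 km

Let φ₁ = 0.8414 rad, φ₂ = 1.1385 rad, and Δλ = 2.0495 rad.
cos c = sin φ₁ sin φ₂ + cos φ₁ cos φ₂ cos Δλ = (0.7456)(0.9080) + (0.6664)(0.4190)(-0.4607) = 0.54837,
so c = arccos(0.54837) = 0.99038 rad.
Distance = R·c = 6371 × 0.9904 ≈ 6310 km.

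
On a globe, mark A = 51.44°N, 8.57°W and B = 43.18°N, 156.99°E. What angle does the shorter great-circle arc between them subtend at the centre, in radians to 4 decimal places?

With latitudes φ₁ = 51.440°, φ₂ = 43.180° and longitude difference Δλ = 165.560°:
cos c = sin φ₁ sin φ₂ + cos φ₁ cos φ₂ cos Δλ = (0.7820)(0.6843) + (0.6233)(0.7292)(-0.9684) = 0.09491,
so c = arccos(0.09491) = 1.47575 rad.
So the angular separation is 1.4757 rad.

1.4757 rad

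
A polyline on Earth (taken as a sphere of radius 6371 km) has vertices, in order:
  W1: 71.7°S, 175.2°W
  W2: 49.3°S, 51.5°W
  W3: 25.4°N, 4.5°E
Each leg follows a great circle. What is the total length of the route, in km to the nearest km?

Leg W1→W2: central angle 0.9195 rad, distance 5858.4 km.
Leg W2→W3: central angle 1.5666 rad, distance 9980.7 km.
Total: 5858.4 + 9980.7 ≈ 15839 km.

15839 km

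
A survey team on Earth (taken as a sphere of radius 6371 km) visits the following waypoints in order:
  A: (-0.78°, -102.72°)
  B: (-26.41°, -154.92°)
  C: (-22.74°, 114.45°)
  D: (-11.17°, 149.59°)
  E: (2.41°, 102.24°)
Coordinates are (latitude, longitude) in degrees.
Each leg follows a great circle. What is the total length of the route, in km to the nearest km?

24614 km

Leg A→B: central angle 0.9825 rad, distance 6259.5 km.
Leg B→C: central angle 1.4072 rad, distance 8965.4 km.
Leg C→D: central angle 0.6184 rad, distance 3940.1 km.
Leg D→E: central angle 0.8554 rad, distance 5449.5 km.
Total: 6259.5 + 8965.4 + 3940.1 + 5449.5 ≈ 24614 km.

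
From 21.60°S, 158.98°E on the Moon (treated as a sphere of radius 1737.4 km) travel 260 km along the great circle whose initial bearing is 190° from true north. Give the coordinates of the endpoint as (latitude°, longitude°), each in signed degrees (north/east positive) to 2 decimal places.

Angular distance δ = d/R = 260/1737.4 = 0.14965 rad; initial bearing θ = 3.3161 rad.
sin φ₂ = sin φ₁ cos δ + cos φ₁ sin δ cos θ = (-0.3681)(0.9888) + (0.9298)(0.1491)(-0.9848) = -0.5005, so φ₂ = -30.03°.
Δλ = atan2(sin θ sin δ cos φ₁, cos δ − sin φ₁ sin φ₂) = atan2(-0.0241, 0.8046) = -1.714°.
λ₂ = 158.980° − 1.714° = 157.27°.

-30.03°, 157.27°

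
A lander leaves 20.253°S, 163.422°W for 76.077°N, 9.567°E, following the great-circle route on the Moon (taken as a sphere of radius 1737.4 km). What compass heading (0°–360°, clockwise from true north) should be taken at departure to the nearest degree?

2°

With φ₁ = -0.3535, φ₂ = 1.3278, Δλ = 3.0192 rad, the forward-azimuth formula gives
θ = atan2( sin Δλ cos φ₂ , cos φ₁ sin φ₂ − sin φ₁ cos φ₂ cos Δλ ) = atan2(0.0294, 0.8279) = 2.03°.
So the initial bearing is 2°.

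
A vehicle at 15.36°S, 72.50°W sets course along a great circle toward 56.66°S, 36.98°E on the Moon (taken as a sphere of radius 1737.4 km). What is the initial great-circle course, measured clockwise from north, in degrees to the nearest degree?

149°

With φ₁ = -0.2681, φ₂ = -0.9889, Δλ = 1.9108 rad, the forward-azimuth formula gives
θ = atan2( sin Δλ cos φ₂ , cos φ₁ sin φ₂ − sin φ₁ cos φ₂ cos Δλ ) = atan2(0.5181, -0.8541) = 148.76°.
So the initial bearing is 149°.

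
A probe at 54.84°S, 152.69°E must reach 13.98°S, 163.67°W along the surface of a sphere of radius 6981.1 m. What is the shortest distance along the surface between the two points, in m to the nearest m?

Let φ₁ = -0.9571 rad, φ₂ = -0.2440 rad, and Δλ = 0.7617 rad.
cos c = sin φ₁ sin φ₂ + cos φ₁ cos φ₂ cos Δλ = (-0.8175)(-0.2416) + (0.5759)(0.9704)(0.7237) = 0.60191,
so c = arccos(0.60191) = 0.92491 rad.
Distance = R·c = 6981.1 × 0.9249 ≈ 6457 m.

6457 m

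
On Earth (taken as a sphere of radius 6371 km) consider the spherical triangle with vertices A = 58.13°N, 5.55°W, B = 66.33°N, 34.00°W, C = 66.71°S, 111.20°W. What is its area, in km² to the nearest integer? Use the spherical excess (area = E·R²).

Side lengths (central angles): a = 2.5083, b = 2.5614, c = 0.2685 rad; semiperimeter s = 2.6691.
By l'Huilier's theorem, tan(E/4) = √[tan(s/2) tan((s−a)/2) tan((s−b)/2) tan((s−c)/2)], giving spherical excess E = 0.8489 rad.
Area = E·R² = 0.8489 × (6371)² ≈ 34458366 km².

34458366 km²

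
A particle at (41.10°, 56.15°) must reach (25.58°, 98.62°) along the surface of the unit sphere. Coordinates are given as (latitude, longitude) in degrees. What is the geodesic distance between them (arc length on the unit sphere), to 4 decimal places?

0.6678

Let φ₁ = 0.7173 rad, φ₂ = 0.4465 rad, and Δλ = 0.7412 rad.
cos c = sin φ₁ sin φ₂ + cos φ₁ cos φ₂ cos Δλ = (0.6574)(0.4318) + (0.7536)(0.9020)(0.7376) = 0.78520,
so c = arccos(0.78520) = 0.66777 rad.
On the unit sphere the arc length equals the central angle: 0.6678.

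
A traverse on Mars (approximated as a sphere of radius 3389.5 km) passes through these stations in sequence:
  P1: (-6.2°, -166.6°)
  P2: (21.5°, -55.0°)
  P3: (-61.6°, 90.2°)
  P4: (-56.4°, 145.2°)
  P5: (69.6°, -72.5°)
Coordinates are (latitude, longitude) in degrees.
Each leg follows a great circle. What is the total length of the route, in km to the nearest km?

Leg P1→P2: central angle 1.9607 rad, distance 6645.8 km.
Leg P2→P3: central angle 2.3265 rad, distance 7885.5 km.
Leg P3→P4: central angle 0.4872 rad, distance 1651.4 km.
Leg P4→P5: central angle 2.7743 rad, distance 9403.5 km.
Total: 6645.8 + 7885.5 + 1651.4 + 9403.5 ≈ 25586 km.

25586 km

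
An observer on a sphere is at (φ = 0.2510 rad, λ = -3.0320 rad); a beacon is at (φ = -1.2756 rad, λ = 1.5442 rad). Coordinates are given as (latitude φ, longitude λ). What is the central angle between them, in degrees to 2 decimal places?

106.02°

In radians: φ₁ = 0.2510, φ₂ = -1.2756, Δλ = -97.803° = -1.7070 rad.
Haversine: a = sin²(Δφ/2) + cos φ₁ cos φ₂ sin²(Δλ/2) = 0.4779 + (0.9687)(0.2909)(0.5679) = 0.63795.
Central angle c = 2·arcsin(√a) = 1.85031 rad.
So the angular separation is 106.02°.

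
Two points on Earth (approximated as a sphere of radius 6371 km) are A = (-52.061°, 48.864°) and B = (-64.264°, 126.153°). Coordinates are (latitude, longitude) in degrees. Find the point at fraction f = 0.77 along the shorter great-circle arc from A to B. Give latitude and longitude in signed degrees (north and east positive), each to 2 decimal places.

-65.95°, 104.71°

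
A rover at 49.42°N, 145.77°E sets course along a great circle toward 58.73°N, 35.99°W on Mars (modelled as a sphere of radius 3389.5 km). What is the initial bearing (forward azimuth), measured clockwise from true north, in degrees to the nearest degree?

Δλ = 178.240° = 3.1109 rad.
y = sin Δλ · cos φ₂ = (0.0307)(0.5191) = 0.0159
x = cos φ₁ sin φ₂ − sin φ₁ cos φ₂ cos Δλ = (0.6505)(0.8547) − (0.7595)(0.5191)(-0.9995) = 0.9501
θ = atan2(y, x) = 0.96°, so the bearing is 1°.

1°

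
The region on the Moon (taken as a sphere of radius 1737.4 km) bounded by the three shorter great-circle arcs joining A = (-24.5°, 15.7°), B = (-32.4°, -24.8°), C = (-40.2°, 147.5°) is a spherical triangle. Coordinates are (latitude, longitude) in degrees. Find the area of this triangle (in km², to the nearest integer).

2441160 km²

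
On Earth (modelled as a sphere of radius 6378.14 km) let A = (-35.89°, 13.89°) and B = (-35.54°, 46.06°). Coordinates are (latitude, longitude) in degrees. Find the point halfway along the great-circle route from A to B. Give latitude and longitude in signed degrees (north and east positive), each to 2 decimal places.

-36.81°, 30.01°

The central angle between A and B is δ = 0.4538 rad.
With f = 0.5, the slerp weights are sin((1−f)δ)/sin δ = 0.5132 and sin(fδ)/sin δ = 0.5132.
Weighted sum of the unit vectors: (0.5132)·(0.7865,0.1945,-0.5862) + (0.5132)·(0.5646,0.5859,-0.5813) = (0.6933, 0.4005, -0.5991).
Converting back: φ = atan2(z, √(x²+y²)) = -36.81°, λ = atan2(y, x) = 30.01°.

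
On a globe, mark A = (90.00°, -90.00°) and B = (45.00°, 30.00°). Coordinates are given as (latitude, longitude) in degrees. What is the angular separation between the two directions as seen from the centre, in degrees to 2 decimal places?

With latitudes φ₁ = 90.000°, φ₂ = 45.000° and longitude difference Δλ = 120.000°:
Haversine: a = sin²(Δφ/2) + cos φ₁ cos φ₂ sin²(Δλ/2) = 0.1464 + (0.0000)(0.7071)(0.7500) = 0.14645.
Central angle c = 2·arcsin(√a) = 0.78540 rad.
So the angular separation is 45.00°.

45.00°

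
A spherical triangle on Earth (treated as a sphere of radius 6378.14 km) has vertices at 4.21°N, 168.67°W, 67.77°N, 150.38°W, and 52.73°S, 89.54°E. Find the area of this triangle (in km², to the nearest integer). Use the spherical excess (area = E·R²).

Side lengths (central angles): a = 2.5896, b = 1.7536, c = 1.1305 rad; semiperimeter s = 2.7369.
By l'Huilier's theorem, tan(E/4) = √[tan(s/2) tan((s−a)/2) tan((s−b)/2) tan((s−c)/2)], giving spherical excess E = 1.6803 rad.
Area = E·R² = 1.6803 × (6378.14)² ≈ 68355611 km².

68355611 km²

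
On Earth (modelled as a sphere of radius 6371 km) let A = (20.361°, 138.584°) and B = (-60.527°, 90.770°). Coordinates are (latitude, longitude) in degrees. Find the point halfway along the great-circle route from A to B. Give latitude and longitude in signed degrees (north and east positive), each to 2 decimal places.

Central angle δ = 1.5639 rad. Interpolating on the sphere with fraction f = 0.5:
P = [sin((1−f)δ)·A + sin(fδ)·B] / sin δ = 0.7047·A + 0.7047·B in Cartesian coordinates,
giving P = (-0.5001, 0.7837, -0.3683), i.e. latitude -21.61°, longitude 122.54°.

-21.61°, 122.54°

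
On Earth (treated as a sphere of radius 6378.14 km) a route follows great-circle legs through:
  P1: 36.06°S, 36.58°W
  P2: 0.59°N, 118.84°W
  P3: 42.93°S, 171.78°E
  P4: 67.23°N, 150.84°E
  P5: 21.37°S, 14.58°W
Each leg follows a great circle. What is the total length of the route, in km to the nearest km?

44984 km

Leg P1→P2: central angle 1.4678 rad, distance 9361.9 km.
Leg P2→P3: central angle 1.3173 rad, distance 8401.7 km.
Leg P3→P4: central angle 1.9427 rad, distance 12390.6 km.
Leg P4→P5: central angle 2.3251 rad, distance 14830.0 km.
Total: 9361.9 + 8401.7 + 12390.6 + 14830.0 ≈ 44984 km.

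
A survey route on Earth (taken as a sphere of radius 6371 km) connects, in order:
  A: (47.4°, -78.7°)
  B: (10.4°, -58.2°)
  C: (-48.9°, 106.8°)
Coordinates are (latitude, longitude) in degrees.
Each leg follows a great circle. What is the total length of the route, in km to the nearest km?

Leg A→B: central angle 0.7129 rad, distance 4541.8 km.
Leg B→C: central angle 2.4350 rad, distance 15513.4 km.
Total: 4541.8 + 15513.4 ≈ 20055 km.

20055 km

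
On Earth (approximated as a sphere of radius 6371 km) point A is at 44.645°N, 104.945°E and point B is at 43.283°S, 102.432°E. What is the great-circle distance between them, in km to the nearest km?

9780 km

In radians: φ₁ = 0.7792, φ₂ = -0.7554, Δλ = -2.513° = -0.0439 rad.
cos c = sin φ₁ sin φ₂ + cos φ₁ cos φ₂ cos Δλ = (0.7027)(-0.6856) + (0.7115)(0.7280)(0.9990) = 0.03566,
so c = arccos(0.03566) = 1.53513 rad.
Distance = R·c = 6371 × 1.5351 ≈ 9780 km.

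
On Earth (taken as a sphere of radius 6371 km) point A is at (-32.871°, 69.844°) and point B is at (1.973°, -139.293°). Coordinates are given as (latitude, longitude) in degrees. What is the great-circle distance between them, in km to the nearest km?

With latitudes φ₁ = -32.871°, φ₂ = 1.973° and longitude difference Δλ = 150.863°:
Haversine: a = sin²(Δφ/2) + cos φ₁ cos φ₂ sin²(Δλ/2) = 0.0896 + (0.8399)(0.9994)(0.9367) = 0.87593.
Central angle c = 2·arcsin(√a) = 2.42168 rad.
Distance = R·c = 6371 × 2.4217 ≈ 15429 km.

15429 km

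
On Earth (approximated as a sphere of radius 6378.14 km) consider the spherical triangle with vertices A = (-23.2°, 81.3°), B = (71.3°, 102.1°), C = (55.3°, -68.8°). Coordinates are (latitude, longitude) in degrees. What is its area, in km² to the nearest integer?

Side lengths (central angles): a = 0.9291, b = 2.4614, c = 1.6686 rad; semiperimeter s = 2.5296.
By l'Huilier's theorem, tan(E/4) = √[tan(s/2) tan((s−a)/2) tan((s−b)/2) tan((s−c)/2)], giving spherical excess E = 0.8888 rad.
Area = E·R² = 0.8888 × (6378.14)² ≈ 36158573 km².

36158573 km²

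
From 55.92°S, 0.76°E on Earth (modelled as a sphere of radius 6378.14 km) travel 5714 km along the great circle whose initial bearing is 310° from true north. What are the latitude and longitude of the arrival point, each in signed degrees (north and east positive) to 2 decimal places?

-13.67°, -37.23°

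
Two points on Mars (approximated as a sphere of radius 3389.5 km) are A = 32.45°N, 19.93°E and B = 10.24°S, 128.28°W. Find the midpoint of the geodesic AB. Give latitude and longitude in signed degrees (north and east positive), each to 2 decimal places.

34.68°, -69.25°

The central angle between A and B is δ = 2.5001 rad.
With f = 0.5, the slerp weights are sin((1−f)δ)/sin δ = 1.5860 and sin(fδ)/sin δ = 1.5860.
Weighted sum of the unit vectors: (1.5860)·(0.7933,0.2876,0.5366) + (1.5860)·(-0.6096,-0.7725,-0.1778) = (0.2913, -0.7690, 0.5691).
Converting back: φ = atan2(z, √(x²+y²)) = 34.68°, λ = atan2(y, x) = -69.25°.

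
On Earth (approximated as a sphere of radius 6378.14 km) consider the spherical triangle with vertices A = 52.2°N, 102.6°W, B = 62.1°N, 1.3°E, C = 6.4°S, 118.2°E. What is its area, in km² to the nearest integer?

56870495 km²

Side lengths (central angles): a = 1.8848, b = 2.1521, c = 0.8900 rad; semiperimeter s = 2.4635.
By l'Huilier's theorem, tan(E/4) = √[tan(s/2) tan((s−a)/2) tan((s−b)/2) tan((s−c)/2)], giving spherical excess E = 1.3980 rad.
Area = E·R² = 1.3980 × (6378.14)² ≈ 56870495 km².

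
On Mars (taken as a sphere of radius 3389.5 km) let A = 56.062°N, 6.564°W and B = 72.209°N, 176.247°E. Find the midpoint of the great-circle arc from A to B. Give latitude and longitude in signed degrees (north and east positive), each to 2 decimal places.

81.90°, -9.95°

Central angle δ = 0.9026 rad. Interpolating on the sphere with fraction f = 0.5:
P = [sin((1−f)δ)·A + sin(fδ)·B] / sin δ = 0.5556·A + 0.5556·B in Cartesian coordinates,
giving P = (0.1388, -0.0243, 0.9900), i.e. latitude 81.90°, longitude -9.95°.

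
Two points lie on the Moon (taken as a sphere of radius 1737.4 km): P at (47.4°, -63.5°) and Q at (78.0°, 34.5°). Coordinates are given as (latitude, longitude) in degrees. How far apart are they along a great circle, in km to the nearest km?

In radians: φ₁ = 0.8273, φ₂ = 1.3614, Δλ = 98.000° = 1.7104 rad.
cos c = sin φ₁ sin φ₂ + cos φ₁ cos φ₂ cos Δλ = (0.7361)(0.9781) + (0.6769)(0.2079)(-0.1392) = 0.70043,
so c = arccos(0.70043) = 0.79480 rad.
Distance = R·c = 1737.4 × 0.7948 ≈ 1381 km.

1381 km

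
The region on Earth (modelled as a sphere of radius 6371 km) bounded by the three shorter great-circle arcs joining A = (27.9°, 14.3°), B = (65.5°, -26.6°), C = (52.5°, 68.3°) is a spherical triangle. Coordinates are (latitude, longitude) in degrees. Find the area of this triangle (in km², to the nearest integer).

12218847 km²

Side lengths (central angles): a = 0.7949, b = 0.8128, c = 0.7915 rad; semiperimeter s = 1.1996.
By l'Huilier's theorem, tan(E/4) = √[tan(s/2) tan((s−a)/2) tan((s−b)/2) tan((s−c)/2)], giving spherical excess E = 0.3010 rad.
Area = E·R² = 0.3010 × (6371)² ≈ 12218847 km².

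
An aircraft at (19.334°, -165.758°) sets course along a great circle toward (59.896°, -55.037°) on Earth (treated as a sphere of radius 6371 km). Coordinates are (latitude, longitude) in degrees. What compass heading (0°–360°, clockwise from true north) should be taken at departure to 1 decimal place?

28.2°

Δλ = 110.721° = 1.9324 rad.
y = sin Δλ · cos φ₂ = (0.9353)(0.5016) = 0.4691
x = cos φ₁ sin φ₂ − sin φ₁ cos φ₂ cos Δλ = (0.9436)(0.8651) − (0.3311)(0.5016)(-0.3538) = 0.8751
θ = atan2(y, x) = 28.20°, so the bearing is 28.2°.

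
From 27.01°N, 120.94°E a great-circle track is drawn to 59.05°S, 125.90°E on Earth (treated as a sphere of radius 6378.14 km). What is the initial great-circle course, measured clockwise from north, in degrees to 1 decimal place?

With φ₁ = 0.4714, φ₂ = -1.0306, Δλ = 0.0866 rad, the forward-azimuth formula gives
θ = atan2( sin Δλ cos φ₂ , cos φ₁ sin φ₂ − sin φ₁ cos φ₂ cos Δλ ) = atan2(0.0445, -0.9968) = 177.45°.
So the initial bearing is 177.4°.

177.4°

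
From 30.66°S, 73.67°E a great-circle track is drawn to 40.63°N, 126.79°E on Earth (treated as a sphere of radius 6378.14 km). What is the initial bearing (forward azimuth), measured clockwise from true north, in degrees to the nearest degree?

Δλ = 53.120° = 0.9271 rad.
y = sin Δλ · cos φ₂ = (0.7999)(0.7589) = 0.6071
x = cos φ₁ sin φ₂ − sin φ₁ cos φ₂ cos Δλ = (0.8602)(0.6512) − (-0.5099)(0.7589)(0.6001) = 0.7924
θ = atan2(y, x) = 37.46°, so the bearing is 37°.

37°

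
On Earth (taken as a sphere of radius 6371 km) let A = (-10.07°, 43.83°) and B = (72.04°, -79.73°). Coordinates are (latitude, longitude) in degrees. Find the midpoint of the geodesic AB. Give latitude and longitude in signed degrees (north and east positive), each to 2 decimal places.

The central angle between A and B is δ = 1.9115 rad.
With f = 0.5, the slerp weights are sin((1−f)δ)/sin δ = 0.8666 and sin(fδ)/sin δ = 0.8666.
Weighted sum of the unit vectors: (0.8666)·(0.7103,0.6819,-0.1749) + (0.8666)·(0.0550,-0.3034,0.9513) = (0.6631, 0.3279, 0.6728).
Converting back: φ = atan2(z, √(x²+y²)) = 42.29°, λ = atan2(y, x) = 26.31°.

42.29°, 26.31°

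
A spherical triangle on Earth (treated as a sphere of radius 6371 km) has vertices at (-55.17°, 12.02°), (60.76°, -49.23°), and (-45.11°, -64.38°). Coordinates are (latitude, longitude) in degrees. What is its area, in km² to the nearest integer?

51102394 km²

Side lengths (central angles): a = 1.8603, b = 0.8280, c = 2.1921 rad; semiperimeter s = 2.4402.
By l'Huilier's theorem, tan(E/4) = √[tan(s/2) tan((s−a)/2) tan((s−b)/2) tan((s−c)/2)], giving spherical excess E = 1.2590 rad.
Area = E·R² = 1.2590 × (6371)² ≈ 51102394 km².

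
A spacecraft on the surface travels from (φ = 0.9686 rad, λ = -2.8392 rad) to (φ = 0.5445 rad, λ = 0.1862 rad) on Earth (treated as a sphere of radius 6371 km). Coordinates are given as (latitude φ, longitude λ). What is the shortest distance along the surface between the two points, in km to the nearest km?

10354 km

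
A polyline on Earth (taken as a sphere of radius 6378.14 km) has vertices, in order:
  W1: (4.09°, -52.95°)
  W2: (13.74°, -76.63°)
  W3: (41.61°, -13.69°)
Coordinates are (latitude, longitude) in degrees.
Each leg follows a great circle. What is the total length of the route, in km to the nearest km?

9580 km

Leg W1→W2: central angle 0.4411 rad, distance 2813.6 km.
Leg W2→W3: central angle 1.0609 rad, distance 6766.3 km.
Total: 2813.6 + 6766.3 ≈ 9580 km.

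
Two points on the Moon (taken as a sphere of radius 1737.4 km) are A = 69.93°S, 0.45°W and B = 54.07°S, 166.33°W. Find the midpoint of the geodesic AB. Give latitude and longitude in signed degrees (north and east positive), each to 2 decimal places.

-81.31°, -148.09°

The central angle between A and B is δ = 0.9700 rad.
With f = 0.5, the slerp weights are sin((1−f)δ)/sin δ = 0.5652 and sin(fδ)/sin δ = 0.5652.
Weighted sum of the unit vectors: (0.5652)·(0.3432,-0.0027,-0.9393) + (0.5652)·(-0.5702,-0.1387,-0.8097) = (-0.1283, -0.0799, -0.9885).
Converting back: φ = atan2(z, √(x²+y²)) = -81.31°, λ = atan2(y, x) = -148.09°.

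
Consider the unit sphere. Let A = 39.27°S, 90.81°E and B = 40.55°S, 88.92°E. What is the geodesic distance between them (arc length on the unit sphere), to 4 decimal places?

Let φ₁ = -0.6854 rad, φ₂ = -0.7077 rad, and Δλ = -0.0330 rad.
cos c = sin φ₁ sin φ₂ + cos φ₁ cos φ₂ cos Δλ = (-0.6330)(-0.6501) + (0.7742)(0.7598)(0.9995) = 0.99943,
so c = arccos(0.99943) = 0.03375 rad.
On the unit sphere the arc length equals the central angle: 0.0338.

0.0338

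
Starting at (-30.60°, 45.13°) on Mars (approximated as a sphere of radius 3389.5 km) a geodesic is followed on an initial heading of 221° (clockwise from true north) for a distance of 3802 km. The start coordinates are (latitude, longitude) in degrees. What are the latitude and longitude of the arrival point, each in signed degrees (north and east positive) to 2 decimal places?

-53.73°, -42.20°

Angular distance δ = d/R = 3802/3389.5 = 1.12170 rad; initial bearing θ = 3.8572 rad.
sin φ₂ = sin φ₁ cos δ + cos φ₁ sin δ cos θ = (-0.5090)(0.4342) + (0.8607)(0.9008)(-0.7547) = -0.8062, so φ₂ = -53.73°.
Δλ = atan2(sin θ sin δ cos φ₁, cos δ − sin φ₁ sin φ₂) = atan2(-0.5087, 0.0238) = -87.325°.
λ₂ = 45.130° − 87.325° = -42.20°.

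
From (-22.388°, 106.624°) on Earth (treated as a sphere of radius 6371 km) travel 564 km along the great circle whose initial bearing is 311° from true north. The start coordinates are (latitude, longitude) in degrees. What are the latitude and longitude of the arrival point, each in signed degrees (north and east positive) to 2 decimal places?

-19.01°, 102.58°

Angular distance δ = d/R = 564/6371 = 0.08853 rad; initial bearing θ = 5.4280 rad.
sin φ₂ = sin φ₁ cos δ + cos φ₁ sin δ cos θ = (-0.3809)(0.9961) + (0.9246)(0.0884)(0.6561) = -0.3258, so φ₂ = -19.01°.
Δλ = atan2(sin θ sin δ cos φ₁, cos δ − sin φ₁ sin φ₂) = atan2(-0.0617, 0.8720) = -4.047°.
λ₂ = 106.624° − 4.047° = 102.58°.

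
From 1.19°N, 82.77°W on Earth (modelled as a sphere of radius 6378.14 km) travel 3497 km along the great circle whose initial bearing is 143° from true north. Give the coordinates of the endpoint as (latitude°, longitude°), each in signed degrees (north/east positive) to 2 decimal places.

-23.48°, -62.77°

Angular distance δ = d/R = 3497/6378.14 = 0.54828 rad; initial bearing θ = 2.4958 rad.
sin φ₂ = sin φ₁ cos δ + cos φ₁ sin δ cos θ = (0.0208)(0.8534) + (0.9998)(0.5212)(-0.7986) = -0.3985, so φ₂ = -23.48°.
Δλ = atan2(sin θ sin δ cos φ₁, cos δ − sin φ₁ sin φ₂) = atan2(0.3136, 0.8617) = 19.999°.
λ₂ = -82.770° + 19.999° = -62.77°.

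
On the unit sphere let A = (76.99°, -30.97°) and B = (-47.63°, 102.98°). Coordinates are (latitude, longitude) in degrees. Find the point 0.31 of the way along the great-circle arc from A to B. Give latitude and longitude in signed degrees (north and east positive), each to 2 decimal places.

50.27°, 76.79°

The central angle between A and B is δ = 2.5412 rad.
With f = 0.31, the slerp weights are sin((1−f)δ)/sin δ = 1.7407 and sin(fδ)/sin δ = 1.2546.
Weighted sum of the unit vectors: (1.7407)·(0.1930,-0.1158,0.9743) + (1.2546)·(-0.1514,0.6567,-0.7388) = (0.1461, 0.6223, 0.7690).
Converting back: φ = atan2(z, √(x²+y²)) = 50.27°, λ = atan2(y, x) = 76.79°.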